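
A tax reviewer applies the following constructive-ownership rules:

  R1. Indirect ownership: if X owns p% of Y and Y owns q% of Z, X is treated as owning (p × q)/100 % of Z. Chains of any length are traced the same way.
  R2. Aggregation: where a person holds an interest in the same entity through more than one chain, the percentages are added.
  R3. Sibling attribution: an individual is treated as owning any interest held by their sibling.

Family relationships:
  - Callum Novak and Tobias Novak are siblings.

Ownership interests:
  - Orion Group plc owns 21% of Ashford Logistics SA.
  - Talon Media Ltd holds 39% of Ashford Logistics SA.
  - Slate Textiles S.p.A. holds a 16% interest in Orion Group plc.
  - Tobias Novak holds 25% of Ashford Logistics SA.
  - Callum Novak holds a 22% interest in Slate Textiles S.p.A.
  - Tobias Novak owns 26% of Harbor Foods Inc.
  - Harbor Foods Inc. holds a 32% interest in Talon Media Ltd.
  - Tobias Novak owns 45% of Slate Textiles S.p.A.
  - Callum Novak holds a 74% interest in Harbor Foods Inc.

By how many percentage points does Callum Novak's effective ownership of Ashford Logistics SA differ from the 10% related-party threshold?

By sibling attribution (R3), Callum Novak is treated as also owning Tobias Novak's interest in Slate Textiles S.p.A, giving 22% + 45% = 67%.
By sibling attribution (R3), Callum Novak is treated as also owning Tobias Novak's interest in Harbor Foods Inc, giving 74% + 26% = 100%.
By sibling attribution (R3), Callum Novak is treated as owning Tobias Novak's 25% interest in Ashford Logistics SA.
Chain via Slate Textiles S.p.A. → Orion Group plc (R1): 67% × 16% × 21% = 2.2512% of Ashford Logistics SA.
Chain via Harbor Foods Inc. → Talon Media Ltd (R1): 100% × 32% × 39% = 12.48% of Ashford Logistics SA.
Direct interest in Ashford Logistics SA: 25%.
Aggregating (R2): 2.2512% + 12.48% + 25% = 39.7312%.
39.7312% exceeds the 10% threshold by 29.7312 percentage points.

29.7312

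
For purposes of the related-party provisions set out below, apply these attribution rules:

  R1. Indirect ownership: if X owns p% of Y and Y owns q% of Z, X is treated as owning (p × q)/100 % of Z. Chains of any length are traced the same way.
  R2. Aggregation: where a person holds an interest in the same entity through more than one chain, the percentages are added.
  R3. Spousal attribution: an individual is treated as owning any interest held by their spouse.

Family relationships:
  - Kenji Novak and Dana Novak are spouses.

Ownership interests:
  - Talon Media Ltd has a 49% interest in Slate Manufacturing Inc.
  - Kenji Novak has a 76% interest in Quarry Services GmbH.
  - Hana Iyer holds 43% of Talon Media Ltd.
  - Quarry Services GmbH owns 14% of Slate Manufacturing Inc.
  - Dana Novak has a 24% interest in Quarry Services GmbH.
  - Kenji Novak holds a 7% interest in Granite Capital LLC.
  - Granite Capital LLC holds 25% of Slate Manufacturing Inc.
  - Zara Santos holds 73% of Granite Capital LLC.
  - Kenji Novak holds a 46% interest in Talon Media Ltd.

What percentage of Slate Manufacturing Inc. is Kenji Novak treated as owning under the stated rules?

38.29%

By spousal attribution (R3), Kenji Novak is treated as also owning Dana Novak's interest in Quarry Services GmbH, giving 76% + 24% = 100%.
Chain via Granite Capital LLC (R1): 7% × 25% = 1.75% of Slate Manufacturing Inc.
Chain via Quarry Services GmbH (R1): 100% × 14% = 14% of Slate Manufacturing Inc.
Chain via Talon Media Ltd (R1): 46% × 49% = 22.54% of Slate Manufacturing Inc.
Aggregating (R2): 1.75% + 14% + 22.54% = 38.29%.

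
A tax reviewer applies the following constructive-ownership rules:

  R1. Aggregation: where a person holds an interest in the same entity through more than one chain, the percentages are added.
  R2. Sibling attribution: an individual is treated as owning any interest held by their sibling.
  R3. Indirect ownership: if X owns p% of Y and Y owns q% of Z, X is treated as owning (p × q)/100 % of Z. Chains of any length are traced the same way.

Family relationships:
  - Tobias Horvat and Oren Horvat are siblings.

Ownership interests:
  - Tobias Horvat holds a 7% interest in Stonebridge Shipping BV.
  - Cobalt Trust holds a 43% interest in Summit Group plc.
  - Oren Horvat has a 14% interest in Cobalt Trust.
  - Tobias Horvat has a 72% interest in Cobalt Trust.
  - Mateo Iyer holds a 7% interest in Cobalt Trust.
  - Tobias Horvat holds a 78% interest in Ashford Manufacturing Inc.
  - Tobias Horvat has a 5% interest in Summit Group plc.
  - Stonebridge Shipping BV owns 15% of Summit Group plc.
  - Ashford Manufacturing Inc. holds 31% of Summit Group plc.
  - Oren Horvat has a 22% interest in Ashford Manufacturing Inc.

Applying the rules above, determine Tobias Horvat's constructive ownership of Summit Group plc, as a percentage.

By sibling attribution (R2), Tobias Horvat is treated as also owning Oren Horvat's interest in Cobalt Trust, giving 72% + 14% = 86%.
By sibling attribution (R2), Tobias Horvat is treated as also owning Oren Horvat's interest in Ashford Manufacturing Inc, giving 78% + 22% = 100%.
Chain via Cobalt Trust (R3): 86% × 43% = 36.98% of Summit Group plc.
Chain via Stonebridge Shipping BV (R3): 7% × 15% = 1.05% of Summit Group plc.
Chain via Ashford Manufacturing Inc. (R3): 100% × 31% = 31% of Summit Group plc.
Direct interest in Summit Group plc: 5%.
Aggregating (R1): 36.98% + 1.05% + 31% + 5% = 74.03%.

74.03%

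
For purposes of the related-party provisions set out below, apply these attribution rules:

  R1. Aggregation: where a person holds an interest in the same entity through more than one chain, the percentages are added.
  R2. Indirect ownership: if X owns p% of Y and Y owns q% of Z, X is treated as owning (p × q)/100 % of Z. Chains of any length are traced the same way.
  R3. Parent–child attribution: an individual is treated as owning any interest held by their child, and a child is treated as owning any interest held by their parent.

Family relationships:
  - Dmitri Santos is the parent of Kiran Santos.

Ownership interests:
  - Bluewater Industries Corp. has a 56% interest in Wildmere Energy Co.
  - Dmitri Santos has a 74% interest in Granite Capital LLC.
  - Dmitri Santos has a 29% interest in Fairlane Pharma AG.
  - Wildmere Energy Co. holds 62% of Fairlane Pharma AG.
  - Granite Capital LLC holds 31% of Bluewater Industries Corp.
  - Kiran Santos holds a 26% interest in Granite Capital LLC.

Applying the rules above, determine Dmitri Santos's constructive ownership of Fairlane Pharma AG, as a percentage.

By parent–child attribution (R3), Dmitri Santos is treated as also owning Kiran Santos's interest in Granite Capital LLC, giving 74% + 26% = 100%.
Chain via Granite Capital LLC → Bluewater Industries Corp. → Wildmere Energy Co. (R2): 100% × 31% × 56% × 62% = 10.7632% of Fairlane Pharma AG.
Direct interest in Fairlane Pharma AG: 29%.
Aggregating (R1): 10.7632% + 29% = 39.7632%.

39.7632%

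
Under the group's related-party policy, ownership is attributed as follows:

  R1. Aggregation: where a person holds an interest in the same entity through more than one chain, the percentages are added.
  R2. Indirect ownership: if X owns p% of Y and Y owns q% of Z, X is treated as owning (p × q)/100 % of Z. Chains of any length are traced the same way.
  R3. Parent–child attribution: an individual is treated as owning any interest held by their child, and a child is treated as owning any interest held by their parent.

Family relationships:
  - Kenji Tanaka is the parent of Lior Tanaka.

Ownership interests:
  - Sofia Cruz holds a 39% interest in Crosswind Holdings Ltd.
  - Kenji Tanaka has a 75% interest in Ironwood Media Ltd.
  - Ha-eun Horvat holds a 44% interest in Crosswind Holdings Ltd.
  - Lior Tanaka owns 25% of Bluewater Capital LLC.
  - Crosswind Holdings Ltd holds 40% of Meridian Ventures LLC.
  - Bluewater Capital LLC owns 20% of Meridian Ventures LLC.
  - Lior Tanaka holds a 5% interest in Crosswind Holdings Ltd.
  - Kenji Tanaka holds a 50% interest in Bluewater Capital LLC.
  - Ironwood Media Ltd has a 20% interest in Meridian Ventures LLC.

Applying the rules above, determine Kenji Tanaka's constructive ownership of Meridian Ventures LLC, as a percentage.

By parent–child attribution (R3), Kenji Tanaka is treated as also owning Lior Tanaka's interest in Bluewater Capital LLC, giving 50% + 25% = 75%.
By parent–child attribution (R3), Kenji Tanaka is treated as owning Lior Tanaka's 5% interest in Crosswind Holdings Ltd.
Chain via Bluewater Capital LLC (R2): 75% × 20% = 15% of Meridian Ventures LLC.
Chain via Ironwood Media Ltd (R2): 75% × 20% = 15% of Meridian Ventures LLC.
Chain via Crosswind Holdings Ltd (R2): 5% × 40% = 2% of Meridian Ventures LLC.
Aggregating (R1): 15% + 15% + 2% = 32%.

32%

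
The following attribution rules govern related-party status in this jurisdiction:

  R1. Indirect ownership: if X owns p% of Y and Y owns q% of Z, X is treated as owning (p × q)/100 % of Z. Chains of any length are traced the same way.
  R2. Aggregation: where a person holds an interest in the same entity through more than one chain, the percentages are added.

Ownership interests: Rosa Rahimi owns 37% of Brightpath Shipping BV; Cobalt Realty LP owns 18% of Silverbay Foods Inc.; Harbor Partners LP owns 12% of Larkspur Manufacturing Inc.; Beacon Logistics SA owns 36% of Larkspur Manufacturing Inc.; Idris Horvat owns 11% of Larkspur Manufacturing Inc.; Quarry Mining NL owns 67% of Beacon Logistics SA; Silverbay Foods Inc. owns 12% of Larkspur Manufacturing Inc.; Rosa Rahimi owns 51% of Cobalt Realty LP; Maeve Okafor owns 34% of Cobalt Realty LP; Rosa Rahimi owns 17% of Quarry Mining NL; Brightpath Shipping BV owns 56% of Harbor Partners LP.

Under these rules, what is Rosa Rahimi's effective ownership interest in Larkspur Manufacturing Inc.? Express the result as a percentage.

7.6884%

Chain via Quarry Mining NL → Beacon Logistics SA (R1): 17% × 67% × 36% = 4.1004% of Larkspur Manufacturing Inc.
Chain via Cobalt Realty LP → Silverbay Foods Inc. (R1): 51% × 18% × 12% = 1.1016% of Larkspur Manufacturing Inc.
Chain via Brightpath Shipping BV → Harbor Partners LP (R1): 37% × 56% × 12% = 2.4864% of Larkspur Manufacturing Inc.
Aggregating (R2): 4.1004% + 1.1016% + 2.4864% = 7.6884%.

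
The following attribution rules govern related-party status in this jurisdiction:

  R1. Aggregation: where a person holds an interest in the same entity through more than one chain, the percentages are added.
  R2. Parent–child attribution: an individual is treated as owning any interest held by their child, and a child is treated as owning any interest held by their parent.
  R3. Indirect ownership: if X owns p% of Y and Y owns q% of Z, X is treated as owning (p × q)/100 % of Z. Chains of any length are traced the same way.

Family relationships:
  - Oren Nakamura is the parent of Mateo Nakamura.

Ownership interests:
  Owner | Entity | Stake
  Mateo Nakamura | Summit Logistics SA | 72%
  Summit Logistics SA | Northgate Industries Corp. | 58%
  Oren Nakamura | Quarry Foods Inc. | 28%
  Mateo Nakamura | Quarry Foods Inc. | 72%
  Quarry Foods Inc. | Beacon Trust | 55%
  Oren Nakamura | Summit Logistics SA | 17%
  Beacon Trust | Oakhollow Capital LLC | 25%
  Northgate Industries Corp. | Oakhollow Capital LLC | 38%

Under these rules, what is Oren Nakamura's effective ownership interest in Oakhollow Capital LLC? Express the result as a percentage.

By parent–child attribution (R2), Oren Nakamura is treated as also owning Mateo Nakamura's interest in Quarry Foods Inc, giving 28% + 72% = 100%.
By parent–child attribution (R2), Oren Nakamura is treated as also owning Mateo Nakamura's interest in Summit Logistics SA, giving 17% + 72% = 89%.
Chain via Quarry Foods Inc. → Beacon Trust (R3): 100% × 55% × 25% = 13.75% of Oakhollow Capital LLC.
Chain via Summit Logistics SA → Northgate Industries Corp. (R3): 89% × 58% × 38% = 19.6156% of Oakhollow Capital LLC.
Aggregating (R1): 13.75% + 19.6156% = 33.3656%.

33.3656%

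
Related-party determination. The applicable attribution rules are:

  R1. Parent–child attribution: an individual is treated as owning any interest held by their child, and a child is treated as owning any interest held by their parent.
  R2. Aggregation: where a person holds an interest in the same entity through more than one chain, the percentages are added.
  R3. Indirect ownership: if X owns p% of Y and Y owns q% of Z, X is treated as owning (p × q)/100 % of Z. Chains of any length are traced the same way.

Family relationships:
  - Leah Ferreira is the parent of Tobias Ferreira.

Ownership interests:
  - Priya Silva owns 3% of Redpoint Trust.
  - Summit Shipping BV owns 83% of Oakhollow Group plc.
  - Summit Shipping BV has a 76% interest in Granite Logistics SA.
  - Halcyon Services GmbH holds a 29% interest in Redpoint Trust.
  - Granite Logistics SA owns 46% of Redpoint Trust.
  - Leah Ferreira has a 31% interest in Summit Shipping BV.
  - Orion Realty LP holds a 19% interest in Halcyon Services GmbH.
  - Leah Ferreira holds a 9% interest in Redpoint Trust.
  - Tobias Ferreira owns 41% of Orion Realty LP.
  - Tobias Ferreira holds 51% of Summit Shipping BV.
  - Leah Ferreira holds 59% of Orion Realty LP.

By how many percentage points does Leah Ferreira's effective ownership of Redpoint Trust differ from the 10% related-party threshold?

By parent–child attribution (R1), Leah Ferreira is treated as also owning Tobias Ferreira's interest in Summit Shipping BV, giving 31% + 51% = 82%.
By parent–child attribution (R1), Leah Ferreira is treated as also owning Tobias Ferreira's interest in Orion Realty LP, giving 59% + 41% = 100%.
Chain via Summit Shipping BV → Granite Logistics SA (R3): 82% × 76% × 46% = 28.6672% of Redpoint Trust.
Chain via Orion Realty LP → Halcyon Services GmbH (R3): 100% × 19% × 29% = 5.51% of Redpoint Trust.
Direct interest in Redpoint Trust: 9%.
Aggregating (R2): 28.6672% + 5.51% + 9% = 43.1772%.
43.1772% exceeds the 10% threshold by 33.1772 percentage points.

33.1772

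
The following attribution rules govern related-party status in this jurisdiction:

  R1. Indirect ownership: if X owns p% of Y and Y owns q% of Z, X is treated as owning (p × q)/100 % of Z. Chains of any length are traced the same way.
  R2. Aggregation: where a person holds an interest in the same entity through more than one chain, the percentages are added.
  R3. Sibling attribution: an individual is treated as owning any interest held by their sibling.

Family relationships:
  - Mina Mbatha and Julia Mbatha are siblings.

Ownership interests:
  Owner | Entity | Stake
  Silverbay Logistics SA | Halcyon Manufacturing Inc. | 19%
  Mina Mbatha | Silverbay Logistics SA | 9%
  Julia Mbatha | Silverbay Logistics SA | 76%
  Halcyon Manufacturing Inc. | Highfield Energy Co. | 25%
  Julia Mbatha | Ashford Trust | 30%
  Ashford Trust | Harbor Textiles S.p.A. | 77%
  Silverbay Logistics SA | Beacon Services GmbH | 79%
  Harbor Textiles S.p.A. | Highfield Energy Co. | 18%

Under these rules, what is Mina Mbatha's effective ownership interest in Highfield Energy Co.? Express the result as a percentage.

8.1955%

By sibling attribution (R3), Mina Mbatha is treated as also owning Julia Mbatha's interest in Silverbay Logistics SA, giving 9% + 76% = 85%.
By sibling attribution (R3), Mina Mbatha is treated as owning Julia Mbatha's 30% interest in Ashford Trust.
Chain via Silverbay Logistics SA → Halcyon Manufacturing Inc. (R1): 85% × 19% × 25% = 4.0375% of Highfield Energy Co.
Chain via Ashford Trust → Harbor Textiles S.p.A. (R1): 30% × 77% × 18% = 4.158% of Highfield Energy Co.
Aggregating (R2): 4.0375% + 4.158% = 8.1955%.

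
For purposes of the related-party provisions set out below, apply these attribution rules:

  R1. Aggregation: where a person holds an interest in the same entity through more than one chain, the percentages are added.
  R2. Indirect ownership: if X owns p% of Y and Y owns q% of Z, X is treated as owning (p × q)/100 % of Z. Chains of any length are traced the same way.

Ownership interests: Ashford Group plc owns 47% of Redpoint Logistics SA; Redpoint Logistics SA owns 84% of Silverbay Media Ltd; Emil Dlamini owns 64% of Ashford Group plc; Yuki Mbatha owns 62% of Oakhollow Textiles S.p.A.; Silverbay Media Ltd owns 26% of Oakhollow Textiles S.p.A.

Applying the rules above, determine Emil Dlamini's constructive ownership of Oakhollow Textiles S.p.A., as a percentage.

Chain via Ashford Group plc → Redpoint Logistics SA → Silverbay Media Ltd (R2): 64% × 47% × 84% × 26% = 6.569472% of Oakhollow Textiles S.p.A.

6.569472%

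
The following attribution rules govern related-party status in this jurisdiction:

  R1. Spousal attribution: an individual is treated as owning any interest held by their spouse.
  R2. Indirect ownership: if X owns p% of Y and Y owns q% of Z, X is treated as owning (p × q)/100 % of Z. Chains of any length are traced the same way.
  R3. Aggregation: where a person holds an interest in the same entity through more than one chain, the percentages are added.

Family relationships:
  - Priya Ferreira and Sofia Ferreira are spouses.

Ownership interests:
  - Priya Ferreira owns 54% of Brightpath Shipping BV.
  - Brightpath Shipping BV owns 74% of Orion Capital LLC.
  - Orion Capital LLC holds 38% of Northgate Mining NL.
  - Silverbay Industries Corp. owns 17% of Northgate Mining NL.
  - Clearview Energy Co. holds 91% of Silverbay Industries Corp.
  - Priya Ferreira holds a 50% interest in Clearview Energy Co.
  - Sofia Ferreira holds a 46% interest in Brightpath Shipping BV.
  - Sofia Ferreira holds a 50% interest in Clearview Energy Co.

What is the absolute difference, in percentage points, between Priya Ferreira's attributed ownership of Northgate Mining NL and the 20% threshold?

By spousal attribution (R1), Priya Ferreira is treated as also owning Sofia Ferreira's interest in Brightpath Shipping BV, giving 54% + 46% = 100%.
By spousal attribution (R1), Priya Ferreira is treated as also owning Sofia Ferreira's interest in Clearview Energy Co, giving 50% + 50% = 100%.
Chain via Brightpath Shipping BV → Orion Capital LLC (R2): 100% × 74% × 38% = 28.12% of Northgate Mining NL.
Chain via Clearview Energy Co. → Silverbay Industries Corp. (R2): 100% × 91% × 17% = 15.47% of Northgate Mining NL.
Aggregating (R3): 28.12% + 15.47% = 43.59%.
43.59% exceeds the 20% threshold by 23.59 percentage points.

23.59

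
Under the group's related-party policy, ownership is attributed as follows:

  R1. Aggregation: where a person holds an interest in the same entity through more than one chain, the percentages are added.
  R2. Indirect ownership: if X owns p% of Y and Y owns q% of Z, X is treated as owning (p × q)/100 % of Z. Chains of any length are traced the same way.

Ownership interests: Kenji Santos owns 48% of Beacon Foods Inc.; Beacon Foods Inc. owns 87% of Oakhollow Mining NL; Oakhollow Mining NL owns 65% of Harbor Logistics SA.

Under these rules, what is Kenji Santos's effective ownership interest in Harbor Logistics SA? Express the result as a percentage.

Chain via Beacon Foods Inc. → Oakhollow Mining NL (R2): 48% × 87% × 65% = 27.144% of Harbor Logistics SA.

27.144%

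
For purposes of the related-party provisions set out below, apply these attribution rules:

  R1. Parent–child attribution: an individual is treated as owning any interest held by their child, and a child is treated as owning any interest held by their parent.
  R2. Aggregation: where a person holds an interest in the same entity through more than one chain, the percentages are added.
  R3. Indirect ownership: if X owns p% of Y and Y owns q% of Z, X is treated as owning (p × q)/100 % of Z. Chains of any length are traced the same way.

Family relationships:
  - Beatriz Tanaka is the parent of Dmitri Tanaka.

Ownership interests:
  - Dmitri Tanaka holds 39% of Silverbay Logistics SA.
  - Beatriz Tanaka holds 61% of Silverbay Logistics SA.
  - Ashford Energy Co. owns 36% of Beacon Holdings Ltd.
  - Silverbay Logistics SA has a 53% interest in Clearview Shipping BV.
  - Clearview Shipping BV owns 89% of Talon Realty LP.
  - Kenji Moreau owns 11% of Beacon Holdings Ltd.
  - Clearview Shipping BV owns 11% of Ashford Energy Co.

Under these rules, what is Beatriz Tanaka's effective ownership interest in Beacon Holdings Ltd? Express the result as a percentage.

2.0988%

By parent–child attribution (R1), Beatriz Tanaka is treated as also owning Dmitri Tanaka's interest in Silverbay Logistics SA, giving 61% + 39% = 100%.
Chain via Silverbay Logistics SA → Clearview Shipping BV → Ashford Energy Co. (R3): 100% × 53% × 11% × 36% = 2.0988% of Beacon Holdings Ltd.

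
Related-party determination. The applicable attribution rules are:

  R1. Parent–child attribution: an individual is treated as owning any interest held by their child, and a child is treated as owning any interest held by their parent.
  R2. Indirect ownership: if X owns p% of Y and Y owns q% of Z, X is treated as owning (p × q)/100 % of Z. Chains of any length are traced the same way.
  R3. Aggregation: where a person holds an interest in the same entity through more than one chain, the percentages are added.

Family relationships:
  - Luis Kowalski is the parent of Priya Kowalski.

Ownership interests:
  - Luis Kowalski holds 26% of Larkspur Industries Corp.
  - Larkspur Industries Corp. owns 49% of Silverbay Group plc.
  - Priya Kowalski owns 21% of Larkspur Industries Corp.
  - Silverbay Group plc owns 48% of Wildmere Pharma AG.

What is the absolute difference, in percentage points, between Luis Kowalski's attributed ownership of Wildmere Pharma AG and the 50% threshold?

By parent–child attribution (R1), Luis Kowalski is treated as also owning Priya Kowalski's interest in Larkspur Industries Corp, giving 26% + 21% = 47%.
Chain via Larkspur Industries Corp. → Silverbay Group plc (R2): 47% × 49% × 48% = 11.0544% of Wildmere Pharma AG.
11.0544% falls short of the 50% threshold by 38.9456 percentage points.

38.9456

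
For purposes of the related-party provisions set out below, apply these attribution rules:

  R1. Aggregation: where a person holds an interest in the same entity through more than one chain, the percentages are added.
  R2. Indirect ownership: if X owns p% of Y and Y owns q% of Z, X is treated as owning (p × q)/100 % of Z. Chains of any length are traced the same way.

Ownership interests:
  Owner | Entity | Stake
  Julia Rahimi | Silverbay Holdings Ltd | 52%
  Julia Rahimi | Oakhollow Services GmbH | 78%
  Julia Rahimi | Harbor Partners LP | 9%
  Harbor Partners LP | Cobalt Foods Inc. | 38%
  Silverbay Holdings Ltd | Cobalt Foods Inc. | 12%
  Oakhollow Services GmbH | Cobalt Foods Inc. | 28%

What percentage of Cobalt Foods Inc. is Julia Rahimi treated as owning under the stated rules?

31.5%

Chain via Silverbay Holdings Ltd (R2): 52% × 12% = 6.24% of Cobalt Foods Inc.
Chain via Oakhollow Services GmbH (R2): 78% × 28% = 21.84% of Cobalt Foods Inc.
Chain via Harbor Partners LP (R2): 9% × 38% = 3.42% of Cobalt Foods Inc.
Aggregating (R1): 6.24% + 21.84% + 3.42% = 31.5%.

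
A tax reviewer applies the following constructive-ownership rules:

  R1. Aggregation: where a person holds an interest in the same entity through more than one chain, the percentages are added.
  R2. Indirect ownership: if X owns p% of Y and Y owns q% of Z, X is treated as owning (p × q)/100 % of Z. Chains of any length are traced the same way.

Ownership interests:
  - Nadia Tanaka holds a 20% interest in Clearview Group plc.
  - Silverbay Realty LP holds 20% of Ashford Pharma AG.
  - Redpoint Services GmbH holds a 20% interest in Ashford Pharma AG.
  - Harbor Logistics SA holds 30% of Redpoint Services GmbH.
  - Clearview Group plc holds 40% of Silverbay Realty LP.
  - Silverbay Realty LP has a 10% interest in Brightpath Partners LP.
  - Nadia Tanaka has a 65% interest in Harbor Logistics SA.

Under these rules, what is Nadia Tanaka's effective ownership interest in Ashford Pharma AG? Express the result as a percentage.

Chain via Clearview Group plc → Silverbay Realty LP (R2): 20% × 40% × 20% = 1.6% of Ashford Pharma AG.
Chain via Harbor Logistics SA → Redpoint Services GmbH (R2): 65% × 30% × 20% = 3.9% of Ashford Pharma AG.
Aggregating (R1): 1.6% + 3.9% = 5.5%.

5.5%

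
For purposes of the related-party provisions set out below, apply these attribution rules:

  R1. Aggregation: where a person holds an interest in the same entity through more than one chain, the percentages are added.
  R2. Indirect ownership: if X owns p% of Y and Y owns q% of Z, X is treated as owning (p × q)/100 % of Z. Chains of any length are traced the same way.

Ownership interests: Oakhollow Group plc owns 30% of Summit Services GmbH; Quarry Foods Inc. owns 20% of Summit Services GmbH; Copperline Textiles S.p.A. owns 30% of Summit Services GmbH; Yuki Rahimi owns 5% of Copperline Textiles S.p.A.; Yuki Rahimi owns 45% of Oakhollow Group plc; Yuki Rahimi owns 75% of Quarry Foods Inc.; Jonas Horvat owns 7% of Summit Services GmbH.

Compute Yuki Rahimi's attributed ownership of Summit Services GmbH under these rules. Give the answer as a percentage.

Chain via Quarry Foods Inc. (R2): 75% × 20% = 15% of Summit Services GmbH.
Chain via Oakhollow Group plc (R2): 45% × 30% = 13.5% of Summit Services GmbH.
Chain via Copperline Textiles S.p.A. (R2): 5% × 30% = 1.5% of Summit Services GmbH.
Aggregating (R1): 15% + 13.5% + 1.5% = 30%.

30%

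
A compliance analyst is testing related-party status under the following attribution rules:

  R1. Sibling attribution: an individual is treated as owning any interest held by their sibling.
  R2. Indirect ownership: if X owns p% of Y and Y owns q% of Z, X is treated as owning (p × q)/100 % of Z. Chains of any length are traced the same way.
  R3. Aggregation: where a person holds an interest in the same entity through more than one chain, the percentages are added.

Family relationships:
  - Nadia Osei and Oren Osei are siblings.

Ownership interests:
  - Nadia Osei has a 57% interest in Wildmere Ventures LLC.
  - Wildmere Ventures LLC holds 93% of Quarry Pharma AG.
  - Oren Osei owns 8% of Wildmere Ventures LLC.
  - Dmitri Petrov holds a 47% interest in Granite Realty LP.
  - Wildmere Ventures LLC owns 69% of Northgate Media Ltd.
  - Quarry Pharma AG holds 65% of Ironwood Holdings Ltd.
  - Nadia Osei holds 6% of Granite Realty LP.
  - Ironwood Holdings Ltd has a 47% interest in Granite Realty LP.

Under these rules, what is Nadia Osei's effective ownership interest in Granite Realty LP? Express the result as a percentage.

24.467475%

By sibling attribution (R1), Nadia Osei is treated as also owning Oren Osei's interest in Wildmere Ventures LLC, giving 57% + 8% = 65%.
Chain via Wildmere Ventures LLC → Quarry Pharma AG → Ironwood Holdings Ltd (R2): 65% × 93% × 65% × 47% = 18.467475% of Granite Realty LP.
Direct interest in Granite Realty LP: 6%.
Aggregating (R3): 18.467475% + 6% = 24.467475%.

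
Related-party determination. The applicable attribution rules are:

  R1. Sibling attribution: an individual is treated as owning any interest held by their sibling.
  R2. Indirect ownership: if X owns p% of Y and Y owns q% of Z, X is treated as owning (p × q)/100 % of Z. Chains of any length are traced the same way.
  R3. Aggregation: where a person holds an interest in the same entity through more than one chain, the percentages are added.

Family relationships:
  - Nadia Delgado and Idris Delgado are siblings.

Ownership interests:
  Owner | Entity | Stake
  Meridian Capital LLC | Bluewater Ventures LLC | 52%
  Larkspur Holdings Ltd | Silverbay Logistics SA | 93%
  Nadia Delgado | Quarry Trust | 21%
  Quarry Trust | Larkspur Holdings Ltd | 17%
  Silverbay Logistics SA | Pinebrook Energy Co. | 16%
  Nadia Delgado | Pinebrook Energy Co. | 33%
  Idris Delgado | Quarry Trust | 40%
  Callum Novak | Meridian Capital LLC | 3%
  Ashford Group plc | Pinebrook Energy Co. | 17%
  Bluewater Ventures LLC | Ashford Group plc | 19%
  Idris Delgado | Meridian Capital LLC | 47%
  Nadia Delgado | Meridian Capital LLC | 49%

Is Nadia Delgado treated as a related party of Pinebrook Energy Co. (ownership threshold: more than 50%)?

By sibling attribution (R1), Nadia Delgado is treated as also owning Idris Delgado's interest in Quarry Trust, giving 21% + 40% = 61%.
By sibling attribution (R1), Nadia Delgado is treated as also owning Idris Delgado's interest in Meridian Capital LLC, giving 49% + 47% = 96%.
Chain via Quarry Trust → Larkspur Holdings Ltd → Silverbay Logistics SA (R2): 61% × 17% × 93% × 16% = 1.543056% of Pinebrook Energy Co.
Chain via Meridian Capital LLC → Bluewater Ventures LLC → Ashford Group plc (R2): 96% × 52% × 19% × 17% = 1.612416% of Pinebrook Energy Co.
Direct interest in Pinebrook Energy Co: 33%.
Aggregating (R3): 1.543056% + 1.612416% + 33% = 36.155472%.
36.155472% does not exceed the 50% threshold, so Nadia is not a related party to Pinebrook Energy Co.

No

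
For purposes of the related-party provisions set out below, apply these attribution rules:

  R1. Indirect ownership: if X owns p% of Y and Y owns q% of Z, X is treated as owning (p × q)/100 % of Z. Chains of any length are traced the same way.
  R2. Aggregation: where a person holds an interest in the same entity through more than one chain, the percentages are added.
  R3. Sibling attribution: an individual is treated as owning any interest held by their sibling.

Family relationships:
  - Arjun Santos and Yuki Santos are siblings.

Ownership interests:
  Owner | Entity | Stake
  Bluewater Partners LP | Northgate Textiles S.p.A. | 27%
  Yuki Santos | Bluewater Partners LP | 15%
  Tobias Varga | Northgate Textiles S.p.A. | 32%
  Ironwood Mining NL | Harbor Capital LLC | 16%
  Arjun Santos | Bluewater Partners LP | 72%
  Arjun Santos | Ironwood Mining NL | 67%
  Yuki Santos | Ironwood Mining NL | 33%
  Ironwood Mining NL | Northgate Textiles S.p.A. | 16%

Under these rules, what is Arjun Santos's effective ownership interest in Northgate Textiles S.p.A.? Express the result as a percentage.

39.49%

By sibling attribution (R3), Arjun Santos is treated as also owning Yuki Santos's interest in Ironwood Mining NL, giving 67% + 33% = 100%.
By sibling attribution (R3), Arjun Santos is treated as also owning Yuki Santos's interest in Bluewater Partners LP, giving 72% + 15% = 87%.
Chain via Ironwood Mining NL (R1): 100% × 16% = 16% of Northgate Textiles S.p.A.
Chain via Bluewater Partners LP (R1): 87% × 27% = 23.49% of Northgate Textiles S.p.A.
Aggregating (R2): 16% + 23.49% = 39.49%.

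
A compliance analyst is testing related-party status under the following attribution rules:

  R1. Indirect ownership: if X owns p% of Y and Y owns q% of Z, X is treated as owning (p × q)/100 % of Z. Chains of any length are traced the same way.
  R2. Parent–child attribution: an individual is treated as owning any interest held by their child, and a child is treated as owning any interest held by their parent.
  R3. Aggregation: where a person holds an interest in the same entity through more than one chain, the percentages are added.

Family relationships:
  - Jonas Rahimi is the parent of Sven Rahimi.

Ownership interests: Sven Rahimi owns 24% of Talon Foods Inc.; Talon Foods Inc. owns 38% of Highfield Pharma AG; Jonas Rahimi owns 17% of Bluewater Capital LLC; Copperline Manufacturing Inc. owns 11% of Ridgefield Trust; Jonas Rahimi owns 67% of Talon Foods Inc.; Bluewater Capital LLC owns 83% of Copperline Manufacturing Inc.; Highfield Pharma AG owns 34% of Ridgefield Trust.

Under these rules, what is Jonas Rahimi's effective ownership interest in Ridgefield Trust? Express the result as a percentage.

13.3093%

By parent–child attribution (R2), Jonas Rahimi is treated as also owning Sven Rahimi's interest in Talon Foods Inc, giving 67% + 24% = 91%.
Chain via Bluewater Capital LLC → Copperline Manufacturing Inc. (R1): 17% × 83% × 11% = 1.5521% of Ridgefield Trust.
Chain via Talon Foods Inc. → Highfield Pharma AG (R1): 91% × 38% × 34% = 11.7572% of Ridgefield Trust.
Aggregating (R3): 1.5521% + 11.7572% = 13.3093%.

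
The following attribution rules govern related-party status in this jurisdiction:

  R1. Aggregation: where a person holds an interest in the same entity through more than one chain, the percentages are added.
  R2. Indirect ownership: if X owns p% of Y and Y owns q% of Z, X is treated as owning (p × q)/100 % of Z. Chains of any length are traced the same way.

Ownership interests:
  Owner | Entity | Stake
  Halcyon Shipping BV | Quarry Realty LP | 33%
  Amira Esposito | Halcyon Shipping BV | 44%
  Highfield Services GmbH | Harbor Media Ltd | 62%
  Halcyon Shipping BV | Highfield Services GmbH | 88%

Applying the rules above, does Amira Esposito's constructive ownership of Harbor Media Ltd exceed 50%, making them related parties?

No

Chain via Halcyon Shipping BV → Highfield Services GmbH (R2): 44% × 88% × 62% = 24.0064% of Harbor Media Ltd.
24.0064% does not exceed the 50% threshold, so Amira is not a related party to Harbor Media Ltd.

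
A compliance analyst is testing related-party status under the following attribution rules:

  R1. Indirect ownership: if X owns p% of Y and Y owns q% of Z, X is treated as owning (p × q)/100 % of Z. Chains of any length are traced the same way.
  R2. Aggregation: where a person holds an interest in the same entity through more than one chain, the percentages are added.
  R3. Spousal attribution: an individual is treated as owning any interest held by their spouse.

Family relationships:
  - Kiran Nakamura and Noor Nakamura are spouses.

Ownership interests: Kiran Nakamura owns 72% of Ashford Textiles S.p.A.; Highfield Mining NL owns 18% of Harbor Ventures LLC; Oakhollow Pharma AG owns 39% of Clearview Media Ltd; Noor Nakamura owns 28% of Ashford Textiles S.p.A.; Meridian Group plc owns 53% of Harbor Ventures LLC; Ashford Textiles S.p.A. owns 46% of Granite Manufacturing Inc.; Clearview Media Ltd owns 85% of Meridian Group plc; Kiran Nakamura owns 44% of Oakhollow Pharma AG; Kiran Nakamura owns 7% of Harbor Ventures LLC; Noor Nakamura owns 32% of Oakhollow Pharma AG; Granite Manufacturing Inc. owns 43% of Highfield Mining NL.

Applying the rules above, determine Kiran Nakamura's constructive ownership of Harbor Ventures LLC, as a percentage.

By spousal attribution (R3), Kiran Nakamura is treated as also owning Noor Nakamura's interest in Ashford Textiles S.p.A, giving 72% + 28% = 100%.
By spousal attribution (R3), Kiran Nakamura is treated as also owning Noor Nakamura's interest in Oakhollow Pharma AG, giving 44% + 32% = 76%.
Chain via Ashford Textiles S.p.A. → Granite Manufacturing Inc. → Highfield Mining NL (R1): 100% × 46% × 43% × 18% = 3.5604% of Harbor Ventures LLC.
Chain via Oakhollow Pharma AG → Clearview Media Ltd → Meridian Group plc (R1): 76% × 39% × 85% × 53% = 13.35282% of Harbor Ventures LLC.
Direct interest in Harbor Ventures LLC: 7%.
Aggregating (R2): 3.5604% + 13.35282% + 7% = 23.91322%.

23.91322%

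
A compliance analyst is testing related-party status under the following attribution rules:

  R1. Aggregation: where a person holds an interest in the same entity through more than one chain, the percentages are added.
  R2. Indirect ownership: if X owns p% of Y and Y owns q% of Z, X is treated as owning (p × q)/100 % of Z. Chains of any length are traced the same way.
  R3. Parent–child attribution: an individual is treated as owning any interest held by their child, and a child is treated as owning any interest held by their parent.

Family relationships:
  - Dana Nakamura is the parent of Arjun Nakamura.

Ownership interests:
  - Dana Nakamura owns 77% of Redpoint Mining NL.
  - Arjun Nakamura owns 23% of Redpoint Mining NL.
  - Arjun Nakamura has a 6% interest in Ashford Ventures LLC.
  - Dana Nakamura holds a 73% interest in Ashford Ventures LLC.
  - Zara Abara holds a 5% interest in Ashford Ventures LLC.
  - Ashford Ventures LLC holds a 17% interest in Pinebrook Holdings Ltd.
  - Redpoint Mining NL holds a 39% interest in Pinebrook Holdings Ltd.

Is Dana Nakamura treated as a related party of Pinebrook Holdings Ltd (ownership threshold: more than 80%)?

By parent–child attribution (R3), Dana Nakamura is treated as also owning Arjun Nakamura's interest in Ashford Ventures LLC, giving 73% + 6% = 79%.
By parent–child attribution (R3), Dana Nakamura is treated as also owning Arjun Nakamura's interest in Redpoint Mining NL, giving 77% + 23% = 100%.
Chain via Ashford Ventures LLC (R2): 79% × 17% = 13.43% of Pinebrook Holdings Ltd.
Chain via Redpoint Mining NL (R2): 100% × 39% = 39% of Pinebrook Holdings Ltd.
Aggregating (R1): 13.43% + 39% = 52.43%.
52.43% does not exceed the 80% threshold, so Dana is not a related party to Pinebrook Holdings Ltd.

No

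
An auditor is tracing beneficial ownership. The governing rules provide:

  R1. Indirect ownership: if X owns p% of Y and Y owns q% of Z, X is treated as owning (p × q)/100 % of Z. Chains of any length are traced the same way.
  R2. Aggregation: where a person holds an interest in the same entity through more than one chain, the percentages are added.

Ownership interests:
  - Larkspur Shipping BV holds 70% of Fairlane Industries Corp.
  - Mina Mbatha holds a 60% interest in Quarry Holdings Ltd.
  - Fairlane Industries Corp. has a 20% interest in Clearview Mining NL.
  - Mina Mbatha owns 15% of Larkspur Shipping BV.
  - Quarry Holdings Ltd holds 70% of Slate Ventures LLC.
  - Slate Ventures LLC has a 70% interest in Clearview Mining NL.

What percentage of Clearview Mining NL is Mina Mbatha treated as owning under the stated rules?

Chain via Larkspur Shipping BV → Fairlane Industries Corp. (R1): 15% × 70% × 20% = 2.1% of Clearview Mining NL.
Chain via Quarry Holdings Ltd → Slate Ventures LLC (R1): 60% × 70% × 70% = 29.4% of Clearview Mining NL.
Aggregating (R2): 2.1% + 29.4% = 31.5%.

31.5%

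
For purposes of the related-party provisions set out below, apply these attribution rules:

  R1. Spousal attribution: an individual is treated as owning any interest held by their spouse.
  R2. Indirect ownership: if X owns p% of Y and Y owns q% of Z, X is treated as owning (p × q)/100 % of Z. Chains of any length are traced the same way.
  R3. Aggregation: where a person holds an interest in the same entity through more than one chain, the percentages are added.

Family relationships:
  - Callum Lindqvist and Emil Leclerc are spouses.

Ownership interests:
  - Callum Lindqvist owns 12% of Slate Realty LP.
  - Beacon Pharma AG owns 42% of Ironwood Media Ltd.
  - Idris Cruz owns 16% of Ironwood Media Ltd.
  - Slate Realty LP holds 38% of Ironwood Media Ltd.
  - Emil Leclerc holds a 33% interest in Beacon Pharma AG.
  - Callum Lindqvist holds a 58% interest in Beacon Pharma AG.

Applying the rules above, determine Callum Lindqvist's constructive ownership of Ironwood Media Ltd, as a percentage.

By spousal attribution (R1), Callum Lindqvist is treated as also owning Emil Leclerc's interest in Beacon Pharma AG, giving 58% + 33% = 91%.
Chain via Slate Realty LP (R2): 12% × 38% = 4.56% of Ironwood Media Ltd.
Chain via Beacon Pharma AG (R2): 91% × 42% = 38.22% of Ironwood Media Ltd.
Aggregating (R3): 4.56% + 38.22% = 42.78%.

42.78%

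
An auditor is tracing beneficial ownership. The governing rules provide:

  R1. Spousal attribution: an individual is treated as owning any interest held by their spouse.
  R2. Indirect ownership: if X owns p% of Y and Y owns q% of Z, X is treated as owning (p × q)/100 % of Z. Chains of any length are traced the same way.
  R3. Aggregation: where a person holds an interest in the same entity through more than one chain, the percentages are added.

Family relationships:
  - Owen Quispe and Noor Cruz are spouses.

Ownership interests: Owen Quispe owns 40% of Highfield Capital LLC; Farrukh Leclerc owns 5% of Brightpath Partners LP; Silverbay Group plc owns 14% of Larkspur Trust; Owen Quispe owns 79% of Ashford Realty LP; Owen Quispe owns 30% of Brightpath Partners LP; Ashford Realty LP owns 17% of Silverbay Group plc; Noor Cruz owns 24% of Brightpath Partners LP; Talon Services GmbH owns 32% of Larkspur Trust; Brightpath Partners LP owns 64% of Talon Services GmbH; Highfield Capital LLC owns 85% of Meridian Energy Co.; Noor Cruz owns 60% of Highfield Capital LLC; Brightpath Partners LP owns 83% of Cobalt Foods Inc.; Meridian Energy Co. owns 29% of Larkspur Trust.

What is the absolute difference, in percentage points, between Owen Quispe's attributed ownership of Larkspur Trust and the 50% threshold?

By spousal attribution (R1), Owen Quispe is treated as also owning Noor Cruz's interest in Brightpath Partners LP, giving 30% + 24% = 54%.
By spousal attribution (R1), Owen Quispe is treated as also owning Noor Cruz's interest in Highfield Capital LLC, giving 40% + 60% = 100%.
Chain via Brightpath Partners LP → Talon Services GmbH (R2): 54% × 64% × 32% = 11.0592% of Larkspur Trust.
Chain via Ashford Realty LP → Silverbay Group plc (R2): 79% × 17% × 14% = 1.8802% of Larkspur Trust.
Chain via Highfield Capital LLC → Meridian Energy Co. (R2): 100% × 85% × 29% = 24.65% of Larkspur Trust.
Aggregating (R3): 11.0592% + 1.8802% + 24.65% = 37.5894%.
37.5894% falls short of the 50% threshold by 12.4106 percentage points.

12.4106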